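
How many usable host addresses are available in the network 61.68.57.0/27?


Host bits = 32 - 27 = 5
Total addresses = 2^5 = 32
Usable = total - 2 (network and broadcast)
Usable hosts: 30


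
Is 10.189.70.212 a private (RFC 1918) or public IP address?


RFC 1918 private ranges:
  10.0.0.0/8 (10.0.0.0 - 10.255.255.255)
  172.16.0.0/12 (172.16.0.0 - 172.31.255.255)
  192.168.0.0/16 (192.168.0.0 - 192.168.255.255)
Private (in 10.0.0.0/8)


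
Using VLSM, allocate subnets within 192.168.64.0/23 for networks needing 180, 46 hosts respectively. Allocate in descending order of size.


180 hosts -> /24 (254 usable): 192.168.64.0/24
46 hosts -> /26 (62 usable): 192.168.65.0/26
Allocation: 192.168.64.0/24 (180 hosts, 254 usable); 192.168.65.0/26 (46 hosts, 62 usable)


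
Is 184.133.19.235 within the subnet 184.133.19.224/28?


Subnet network: 184.133.19.224
Test IP AND mask: 184.133.19.224
Yes, 184.133.19.235 is in 184.133.19.224/28


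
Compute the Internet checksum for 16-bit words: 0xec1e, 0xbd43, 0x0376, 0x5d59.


Sum all words (with carry folding):
+ 0xec1e = 0xec1e
+ 0xbd43 = 0xa962
+ 0x0376 = 0xacd8
+ 0x5d59 = 0x0a32
One's complement: ~0x0a32
Checksum = 0xf5cd


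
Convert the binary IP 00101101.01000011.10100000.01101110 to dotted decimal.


00101101 = 45
01000011 = 67
10100000 = 160
01101110 = 110
IP: 45.67.160.110


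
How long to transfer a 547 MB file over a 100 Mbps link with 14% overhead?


Effective throughput = 100 * (1 - 14/100) = 86 Mbps
File size in Mb = 547 * 8 = 4376 Mb
Time = 4376 / 86
Time = 50.8837 seconds


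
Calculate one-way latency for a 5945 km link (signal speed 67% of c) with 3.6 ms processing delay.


Speed = 0.67 * 3e5 km/s = 201000 km/s
Propagation delay = 5945 / 201000 = 0.0296 s = 29.5771 ms
Processing delay = 3.6 ms
Total one-way latency = 33.1771 ms


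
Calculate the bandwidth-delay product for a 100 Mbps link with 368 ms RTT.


BDP = bandwidth * RTT
= 100 Mbps * 368 ms
= 100 * 1e6 * 368 / 1000 bits
= 36800000 bits
= 4600000 bytes
= 4492.1875 KB
BDP = 36800000 bits (4600000 bytes)


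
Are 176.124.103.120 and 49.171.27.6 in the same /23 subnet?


Mask: 255.255.254.0
176.124.103.120 AND mask = 176.124.102.0
49.171.27.6 AND mask = 49.171.26.0
No, different subnets (176.124.102.0 vs 49.171.26.0)


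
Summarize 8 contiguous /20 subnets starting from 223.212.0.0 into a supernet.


Original prefix: /20
Number of subnets: 8 = 2^3
New prefix = 20 - 3 = 17
Supernet: 223.212.0.0/17


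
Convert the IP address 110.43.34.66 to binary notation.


110 = 01101110
43 = 00101011
34 = 00100010
66 = 01000010
Binary: 01101110.00101011.00100010.01000010


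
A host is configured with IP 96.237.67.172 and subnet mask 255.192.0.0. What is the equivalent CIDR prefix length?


Binary: 11111111.11000000.00000000.00000000
Count leading 1s
Prefix: /10


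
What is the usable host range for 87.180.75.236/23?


Network: 87.180.74.0
Broadcast: 87.180.75.255
First usable = network + 1
Last usable = broadcast - 1
Range: 87.180.74.1 to 87.180.75.254


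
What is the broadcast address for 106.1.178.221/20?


Network: 106.1.176.0/20
Host bits = 12
Set all host bits to 1:
Broadcast: 106.1.191.255


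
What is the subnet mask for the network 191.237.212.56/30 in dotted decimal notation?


/30 means 30 network bits, 2 host bits
Binary: 11111111111111111111111111111100
Mask: 255.255.255.252


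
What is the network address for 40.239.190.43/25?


IP:   00101000.11101111.10111110.00101011
Mask: 11111111.11111111.11111111.10000000
AND operation:
Net:  00101000.11101111.10111110.00000000
Network: 40.239.190.0/25


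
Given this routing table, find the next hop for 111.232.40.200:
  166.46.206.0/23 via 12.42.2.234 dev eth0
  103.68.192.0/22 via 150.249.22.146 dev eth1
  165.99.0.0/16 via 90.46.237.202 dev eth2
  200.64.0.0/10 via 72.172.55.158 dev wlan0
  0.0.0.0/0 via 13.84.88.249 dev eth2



Longest prefix match for 111.232.40.200:
  /23 166.46.206.0: no
  /22 103.68.192.0: no
  /16 165.99.0.0: no
  /10 200.64.0.0: no
  /0 0.0.0.0: MATCH
Selected: next-hop 13.84.88.249 via eth2 (matched /0)


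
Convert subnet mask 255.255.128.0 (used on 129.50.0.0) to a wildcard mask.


Subnet mask: 255.255.128.0
Wildcard = 255.255.255.255 - subnet mask
255 - 255 = 0
255 - 255 = 0
255 - 128 = 127
255 - 0 = 255
Wildcard: 0.0.127.255


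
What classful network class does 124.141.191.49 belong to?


First octet: 124
Binary: 01111100
0xxxxxxx -> Class A (1-126)
Class A, default mask 255.0.0.0 (/8)


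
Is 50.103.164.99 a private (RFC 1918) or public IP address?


RFC 1918 private ranges:
  10.0.0.0/8 (10.0.0.0 - 10.255.255.255)
  172.16.0.0/12 (172.16.0.0 - 172.31.255.255)
  192.168.0.0/16 (192.168.0.0 - 192.168.255.255)
Public (not in any RFC 1918 range)


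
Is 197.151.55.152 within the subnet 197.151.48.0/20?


Subnet network: 197.151.48.0
Test IP AND mask: 197.151.48.0
Yes, 197.151.55.152 is in 197.151.48.0/20


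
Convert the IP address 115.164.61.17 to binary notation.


115 = 01110011
164 = 10100100
61 = 00111101
17 = 00010001
Binary: 01110011.10100100.00111101.00010001


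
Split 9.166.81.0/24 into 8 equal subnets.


New prefix = 24 + 3 = 27
Each subnet has 32 addresses
  9.166.81.0/27
  9.166.81.32/27
  9.166.81.64/27
  9.166.81.96/27
  9.166.81.128/27
  9.166.81.160/27
  9.166.81.192/27
  9.166.81.224/27
Subnets: 9.166.81.0/27, 9.166.81.32/27, 9.166.81.64/27, 9.166.81.96/27, 9.166.81.128/27, 9.166.81.160/27, 9.166.81.192/27, 9.166.81.224/27


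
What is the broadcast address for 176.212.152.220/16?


Network: 176.212.0.0/16
Host bits = 16
Set all host bits to 1:
Broadcast: 176.212.255.255


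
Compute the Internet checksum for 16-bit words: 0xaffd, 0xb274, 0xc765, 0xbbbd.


Sum all words (with carry folding):
+ 0xaffd = 0xaffd
+ 0xb274 = 0x6272
+ 0xc765 = 0x29d8
+ 0xbbbd = 0xe595
One's complement: ~0xe595
Checksum = 0x1a6a


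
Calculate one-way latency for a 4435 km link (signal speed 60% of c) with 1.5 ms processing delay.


Speed = 0.6 * 3e5 km/s = 180000 km/s
Propagation delay = 4435 / 180000 = 0.0246 s = 24.6389 ms
Processing delay = 1.5 ms
Total one-way latency = 26.1389 ms


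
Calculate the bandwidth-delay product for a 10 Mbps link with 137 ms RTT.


BDP = bandwidth * RTT
= 10 Mbps * 137 ms
= 10 * 1e6 * 137 / 1000 bits
= 1370000 bits
= 171250 bytes
= 167.2363 KB
BDP = 1370000 bits (171250 bytes)


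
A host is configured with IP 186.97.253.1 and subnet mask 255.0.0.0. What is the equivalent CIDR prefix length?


Binary: 11111111.00000000.00000000.00000000
Count leading 1s
Prefix: /8


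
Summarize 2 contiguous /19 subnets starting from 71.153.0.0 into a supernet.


Original prefix: /19
Number of subnets: 2 = 2^1
New prefix = 19 - 1 = 18
Supernet: 71.153.0.0/18


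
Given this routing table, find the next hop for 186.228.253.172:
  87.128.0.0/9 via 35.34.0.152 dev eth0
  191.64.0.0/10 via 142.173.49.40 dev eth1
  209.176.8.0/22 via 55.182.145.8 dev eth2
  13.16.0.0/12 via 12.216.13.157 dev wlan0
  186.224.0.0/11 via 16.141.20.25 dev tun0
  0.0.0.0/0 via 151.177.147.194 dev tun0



Longest prefix match for 186.228.253.172:
  /9 87.128.0.0: no
  /10 191.64.0.0: no
  /22 209.176.8.0: no
  /12 13.16.0.0: no
  /11 186.224.0.0: MATCH
  /0 0.0.0.0: MATCH
Selected: next-hop 16.141.20.25 via tun0 (matched /11)


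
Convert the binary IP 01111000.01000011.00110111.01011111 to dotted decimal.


01111000 = 120
01000011 = 67
00110111 = 55
01011111 = 95
IP: 120.67.55.95


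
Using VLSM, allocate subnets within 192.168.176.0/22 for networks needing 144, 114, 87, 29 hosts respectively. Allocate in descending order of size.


144 hosts -> /24 (254 usable): 192.168.176.0/24
114 hosts -> /25 (126 usable): 192.168.177.0/25
87 hosts -> /25 (126 usable): 192.168.177.128/25
29 hosts -> /27 (30 usable): 192.168.178.0/27
Allocation: 192.168.176.0/24 (144 hosts, 254 usable); 192.168.177.0/25 (114 hosts, 126 usable); 192.168.177.128/25 (87 hosts, 126 usable); 192.168.178.0/27 (29 hosts, 30 usable)


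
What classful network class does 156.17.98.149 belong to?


First octet: 156
Binary: 10011100
10xxxxxx -> Class B (128-191)
Class B, default mask 255.255.0.0 (/16)


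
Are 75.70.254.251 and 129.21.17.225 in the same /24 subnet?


Mask: 255.255.255.0
75.70.254.251 AND mask = 75.70.254.0
129.21.17.225 AND mask = 129.21.17.0
No, different subnets (75.70.254.0 vs 129.21.17.0)


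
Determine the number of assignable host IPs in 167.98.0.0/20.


Host bits = 32 - 20 = 12
Total addresses = 2^12 = 4096
Usable = total - 2 (network and broadcast)
Usable hosts: 4094


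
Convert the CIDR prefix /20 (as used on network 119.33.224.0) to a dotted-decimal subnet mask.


/20 means 20 network bits, 12 host bits
Binary: 11111111111111111111000000000000
Mask: 255.255.240.0


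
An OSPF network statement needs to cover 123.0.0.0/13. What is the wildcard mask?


Subnet mask: 255.248.0.0
Wildcard = 255.255.255.255 - subnet mask
255 - 255 = 0
255 - 248 = 7
255 - 0 = 255
255 - 0 = 255
Wildcard: 0.7.255.255


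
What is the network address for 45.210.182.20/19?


IP:   00101101.11010010.10110110.00010100
Mask: 11111111.11111111.11100000.00000000
AND operation:
Net:  00101101.11010010.10100000.00000000
Network: 45.210.160.0/19


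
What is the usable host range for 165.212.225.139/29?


Network: 165.212.225.136
Broadcast: 165.212.225.143
First usable = network + 1
Last usable = broadcast - 1
Range: 165.212.225.137 to 165.212.225.142


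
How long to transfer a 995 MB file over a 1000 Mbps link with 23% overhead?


Effective throughput = 1000 * (1 - 23/100) = 770 Mbps
File size in Mb = 995 * 8 = 7960 Mb
Time = 7960 / 770
Time = 10.3377 seconds


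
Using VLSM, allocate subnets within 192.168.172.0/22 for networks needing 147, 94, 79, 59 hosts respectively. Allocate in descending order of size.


147 hosts -> /24 (254 usable): 192.168.172.0/24
94 hosts -> /25 (126 usable): 192.168.173.0/25
79 hosts -> /25 (126 usable): 192.168.173.128/25
59 hosts -> /26 (62 usable): 192.168.174.0/26
Allocation: 192.168.172.0/24 (147 hosts, 254 usable); 192.168.173.0/25 (94 hosts, 126 usable); 192.168.173.128/25 (79 hosts, 126 usable); 192.168.174.0/26 (59 hosts, 62 usable)


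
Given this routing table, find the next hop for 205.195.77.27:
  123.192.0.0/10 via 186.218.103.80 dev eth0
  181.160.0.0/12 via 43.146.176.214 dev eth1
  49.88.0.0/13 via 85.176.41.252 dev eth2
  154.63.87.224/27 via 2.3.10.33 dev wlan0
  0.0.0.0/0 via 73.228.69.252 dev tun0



Longest prefix match for 205.195.77.27:
  /10 123.192.0.0: no
  /12 181.160.0.0: no
  /13 49.88.0.0: no
  /27 154.63.87.224: no
  /0 0.0.0.0: MATCH
Selected: next-hop 73.228.69.252 via tun0 (matched /0)


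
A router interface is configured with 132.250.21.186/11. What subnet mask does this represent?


/11 means 11 network bits, 21 host bits
Binary: 11111111111000000000000000000000
Mask: 255.224.0.0


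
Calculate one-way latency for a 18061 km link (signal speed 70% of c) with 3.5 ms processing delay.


Speed = 0.7 * 3e5 km/s = 210000 km/s
Propagation delay = 18061 / 210000 = 0.086 s = 86.0048 ms
Processing delay = 3.5 ms
Total one-way latency = 89.5048 ms


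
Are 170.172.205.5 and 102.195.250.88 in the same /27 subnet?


Mask: 255.255.255.224
170.172.205.5 AND mask = 170.172.205.0
102.195.250.88 AND mask = 102.195.250.64
No, different subnets (170.172.205.0 vs 102.195.250.64)


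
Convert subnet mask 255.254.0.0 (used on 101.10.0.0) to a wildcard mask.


Subnet mask: 255.254.0.0
Wildcard = 255.255.255.255 - subnet mask
255 - 255 = 0
255 - 254 = 1
255 - 0 = 255
255 - 0 = 255
Wildcard: 0.1.255.255


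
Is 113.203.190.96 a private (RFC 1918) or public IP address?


RFC 1918 private ranges:
  10.0.0.0/8 (10.0.0.0 - 10.255.255.255)
  172.16.0.0/12 (172.16.0.0 - 172.31.255.255)
  192.168.0.0/16 (192.168.0.0 - 192.168.255.255)
Public (not in any RFC 1918 range)


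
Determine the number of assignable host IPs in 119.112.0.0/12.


Host bits = 32 - 12 = 20
Total addresses = 2^20 = 1048576
Usable = total - 2 (network and broadcast)
Usable hosts: 1048574


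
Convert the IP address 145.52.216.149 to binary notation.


145 = 10010001
52 = 00110100
216 = 11011000
149 = 10010101
Binary: 10010001.00110100.11011000.10010101


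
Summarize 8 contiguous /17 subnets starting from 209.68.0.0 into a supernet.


Original prefix: /17
Number of subnets: 8 = 2^3
New prefix = 17 - 3 = 14
Supernet: 209.68.0.0/14


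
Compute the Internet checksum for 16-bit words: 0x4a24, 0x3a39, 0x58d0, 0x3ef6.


Sum all words (with carry folding):
+ 0x4a24 = 0x4a24
+ 0x3a39 = 0x845d
+ 0x58d0 = 0xdd2d
+ 0x3ef6 = 0x1c24
One's complement: ~0x1c24
Checksum = 0xe3db


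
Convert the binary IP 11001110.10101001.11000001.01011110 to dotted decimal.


11001110 = 206
10101001 = 169
11000001 = 193
01011110 = 94
IP: 206.169.193.94


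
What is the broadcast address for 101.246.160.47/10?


Network: 101.192.0.0/10
Host bits = 22
Set all host bits to 1:
Broadcast: 101.255.255.255


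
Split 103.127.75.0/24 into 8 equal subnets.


New prefix = 24 + 3 = 27
Each subnet has 32 addresses
  103.127.75.0/27
  103.127.75.32/27
  103.127.75.64/27
  103.127.75.96/27
  103.127.75.128/27
  103.127.75.160/27
  103.127.75.192/27
  103.127.75.224/27
Subnets: 103.127.75.0/27, 103.127.75.32/27, 103.127.75.64/27, 103.127.75.96/27, 103.127.75.128/27, 103.127.75.160/27, 103.127.75.192/27, 103.127.75.224/27


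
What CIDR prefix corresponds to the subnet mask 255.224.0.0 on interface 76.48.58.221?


Binary: 11111111.11100000.00000000.00000000
Count leading 1s
Prefix: /11


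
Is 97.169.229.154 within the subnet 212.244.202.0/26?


Subnet network: 212.244.202.0
Test IP AND mask: 97.169.229.128
No, 97.169.229.154 is not in 212.244.202.0/26


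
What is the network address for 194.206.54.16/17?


IP:   11000010.11001110.00110110.00010000
Mask: 11111111.11111111.10000000.00000000
AND operation:
Net:  11000010.11001110.00000000.00000000
Network: 194.206.0.0/17


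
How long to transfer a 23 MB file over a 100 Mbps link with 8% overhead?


Effective throughput = 100 * (1 - 8/100) = 92 Mbps
File size in Mb = 23 * 8 = 184 Mb
Time = 184 / 92
Time = 2 seconds


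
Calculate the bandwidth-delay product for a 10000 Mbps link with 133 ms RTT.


BDP = bandwidth * RTT
= 10000 Mbps * 133 ms
= 10000 * 1e6 * 133 / 1000 bits
= 1330000000 bits
= 166250000 bytes
= 162353.5156 KB
BDP = 1330000000 bits (166250000 bytes)


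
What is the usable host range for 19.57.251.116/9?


Network: 19.0.0.0
Broadcast: 19.127.255.255
First usable = network + 1
Last usable = broadcast - 1
Range: 19.0.0.1 to 19.127.255.254


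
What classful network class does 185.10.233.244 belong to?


First octet: 185
Binary: 10111001
10xxxxxx -> Class B (128-191)
Class B, default mask 255.255.0.0 (/16)


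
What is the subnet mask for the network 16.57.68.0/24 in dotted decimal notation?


/24 means 24 network bits, 8 host bits
Binary: 11111111111111111111111100000000
Mask: 255.255.255.0


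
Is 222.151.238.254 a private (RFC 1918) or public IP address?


RFC 1918 private ranges:
  10.0.0.0/8 (10.0.0.0 - 10.255.255.255)
  172.16.0.0/12 (172.16.0.0 - 172.31.255.255)
  192.168.0.0/16 (192.168.0.0 - 192.168.255.255)
Public (not in any RFC 1918 range)


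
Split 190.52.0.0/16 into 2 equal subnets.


New prefix = 16 + 1 = 17
Each subnet has 32768 addresses
  190.52.0.0/17
  190.52.128.0/17
Subnets: 190.52.0.0/17, 190.52.128.0/17


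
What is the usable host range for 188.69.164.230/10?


Network: 188.64.0.0
Broadcast: 188.127.255.255
First usable = network + 1
Last usable = broadcast - 1
Range: 188.64.0.1 to 188.127.255.254


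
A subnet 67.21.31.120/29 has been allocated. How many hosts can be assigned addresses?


Host bits = 32 - 29 = 3
Total addresses = 2^3 = 8
Usable = total - 2 (network and broadcast)
Usable hosts: 6


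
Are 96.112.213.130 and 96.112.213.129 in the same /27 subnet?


Mask: 255.255.255.224
96.112.213.130 AND mask = 96.112.213.128
96.112.213.129 AND mask = 96.112.213.128
Yes, same subnet (96.112.213.128)


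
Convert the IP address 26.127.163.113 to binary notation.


26 = 00011010
127 = 01111111
163 = 10100011
113 = 01110001
Binary: 00011010.01111111.10100011.01110001


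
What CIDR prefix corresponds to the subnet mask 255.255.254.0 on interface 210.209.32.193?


Binary: 11111111.11111111.11111110.00000000
Count leading 1s
Prefix: /23


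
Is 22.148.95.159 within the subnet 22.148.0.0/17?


Subnet network: 22.148.0.0
Test IP AND mask: 22.148.0.0
Yes, 22.148.95.159 is in 22.148.0.0/17


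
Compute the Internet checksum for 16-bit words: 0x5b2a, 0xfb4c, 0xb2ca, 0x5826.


Sum all words (with carry folding):
+ 0x5b2a = 0x5b2a
+ 0xfb4c = 0x5677
+ 0xb2ca = 0x0942
+ 0x5826 = 0x6168
One's complement: ~0x6168
Checksum = 0x9e97


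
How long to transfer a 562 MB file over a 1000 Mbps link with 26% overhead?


Effective throughput = 1000 * (1 - 26/100) = 740 Mbps
File size in Mb = 562 * 8 = 4496 Mb
Time = 4496 / 740
Time = 6.0757 seconds


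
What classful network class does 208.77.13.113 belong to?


First octet: 208
Binary: 11010000
110xxxxx -> Class C (192-223)
Class C, default mask 255.255.255.0 (/24)


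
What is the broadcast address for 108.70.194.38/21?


Network: 108.70.192.0/21
Host bits = 11
Set all host bits to 1:
Broadcast: 108.70.199.255


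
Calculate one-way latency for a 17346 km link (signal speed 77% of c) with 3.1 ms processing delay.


Speed = 0.77 * 3e5 km/s = 231000 km/s
Propagation delay = 17346 / 231000 = 0.0751 s = 75.0909 ms
Processing delay = 3.1 ms
Total one-way latency = 78.1909 ms


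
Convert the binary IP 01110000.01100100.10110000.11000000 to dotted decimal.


01110000 = 112
01100100 = 100
10110000 = 176
11000000 = 192
IP: 112.100.176.192


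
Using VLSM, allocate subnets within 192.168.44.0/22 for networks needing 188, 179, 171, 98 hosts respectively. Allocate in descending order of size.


188 hosts -> /24 (254 usable): 192.168.44.0/24
179 hosts -> /24 (254 usable): 192.168.45.0/24
171 hosts -> /24 (254 usable): 192.168.46.0/24
98 hosts -> /25 (126 usable): 192.168.47.0/25
Allocation: 192.168.44.0/24 (188 hosts, 254 usable); 192.168.45.0/24 (179 hosts, 254 usable); 192.168.46.0/24 (171 hosts, 254 usable); 192.168.47.0/25 (98 hosts, 126 usable)


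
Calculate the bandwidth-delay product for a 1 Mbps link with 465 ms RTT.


BDP = bandwidth * RTT
= 1 Mbps * 465 ms
= 1 * 1e6 * 465 / 1000 bits
= 465000 bits
= 58125 bytes
= 56.7627 KB
BDP = 465000 bits (58125 bytes)


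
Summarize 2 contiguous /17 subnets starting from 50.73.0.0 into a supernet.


Original prefix: /17
Number of subnets: 2 = 2^1
New prefix = 17 - 1 = 16
Supernet: 50.73.0.0/16


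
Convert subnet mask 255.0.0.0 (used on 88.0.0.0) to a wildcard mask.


Subnet mask: 255.0.0.0
Wildcard = 255.255.255.255 - subnet mask
255 - 255 = 0
255 - 0 = 255
255 - 0 = 255
255 - 0 = 255
Wildcard: 0.255.255.255


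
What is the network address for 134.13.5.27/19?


IP:   10000110.00001101.00000101.00011011
Mask: 11111111.11111111.11100000.00000000
AND operation:
Net:  10000110.00001101.00000000.00000000
Network: 134.13.0.0/19


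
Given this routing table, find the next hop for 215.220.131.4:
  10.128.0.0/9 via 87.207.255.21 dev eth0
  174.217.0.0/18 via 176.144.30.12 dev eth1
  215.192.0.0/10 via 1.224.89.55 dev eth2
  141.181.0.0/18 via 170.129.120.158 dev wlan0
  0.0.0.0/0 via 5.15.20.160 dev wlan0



Longest prefix match for 215.220.131.4:
  /9 10.128.0.0: no
  /18 174.217.0.0: no
  /10 215.192.0.0: MATCH
  /18 141.181.0.0: no
  /0 0.0.0.0: MATCH
Selected: next-hop 1.224.89.55 via eth2 (matched /10)


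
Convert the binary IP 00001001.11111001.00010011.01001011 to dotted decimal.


00001001 = 9
11111001 = 249
00010011 = 19
01001011 = 75
IP: 9.249.19.75


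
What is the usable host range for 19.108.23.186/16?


Network: 19.108.0.0
Broadcast: 19.108.255.255
First usable = network + 1
Last usable = broadcast - 1
Range: 19.108.0.1 to 19.108.255.254


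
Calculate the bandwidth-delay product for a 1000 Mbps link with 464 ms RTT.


BDP = bandwidth * RTT
= 1000 Mbps * 464 ms
= 1000 * 1e6 * 464 / 1000 bits
= 464000000 bits
= 58000000 bytes
= 56640.625 KB
BDP = 464000000 bits (58000000 bytes)


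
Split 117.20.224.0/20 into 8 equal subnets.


New prefix = 20 + 3 = 23
Each subnet has 512 addresses
  117.20.224.0/23
  117.20.226.0/23
  117.20.228.0/23
  117.20.230.0/23
  117.20.232.0/23
  117.20.234.0/23
  117.20.236.0/23
  117.20.238.0/23
Subnets: 117.20.224.0/23, 117.20.226.0/23, 117.20.228.0/23, 117.20.230.0/23, 117.20.232.0/23, 117.20.234.0/23, 117.20.236.0/23, 117.20.238.0/23


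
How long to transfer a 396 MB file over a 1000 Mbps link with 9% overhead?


Effective throughput = 1000 * (1 - 9/100) = 910 Mbps
File size in Mb = 396 * 8 = 3168 Mb
Time = 3168 / 910
Time = 3.4813 seconds


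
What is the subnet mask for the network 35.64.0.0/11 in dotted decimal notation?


/11 means 11 network bits, 21 host bits
Binary: 11111111111000000000000000000000
Mask: 255.224.0.0


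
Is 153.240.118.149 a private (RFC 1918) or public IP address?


RFC 1918 private ranges:
  10.0.0.0/8 (10.0.0.0 - 10.255.255.255)
  172.16.0.0/12 (172.16.0.0 - 172.31.255.255)
  192.168.0.0/16 (192.168.0.0 - 192.168.255.255)
Public (not in any RFC 1918 range)


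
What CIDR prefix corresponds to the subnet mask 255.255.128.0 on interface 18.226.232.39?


Binary: 11111111.11111111.10000000.00000000
Count leading 1s
Prefix: /17


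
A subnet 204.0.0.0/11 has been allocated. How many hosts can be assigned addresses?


Host bits = 32 - 11 = 21
Total addresses = 2^21 = 2097152
Usable = total - 2 (network and broadcast)
Usable hosts: 2097150


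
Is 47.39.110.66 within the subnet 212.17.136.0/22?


Subnet network: 212.17.136.0
Test IP AND mask: 47.39.108.0
No, 47.39.110.66 is not in 212.17.136.0/22


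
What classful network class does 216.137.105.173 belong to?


First octet: 216
Binary: 11011000
110xxxxx -> Class C (192-223)
Class C, default mask 255.255.255.0 (/24)


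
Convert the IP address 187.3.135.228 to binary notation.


187 = 10111011
3 = 00000011
135 = 10000111
228 = 11100100
Binary: 10111011.00000011.10000111.11100100


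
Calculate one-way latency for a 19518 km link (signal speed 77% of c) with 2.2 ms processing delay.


Speed = 0.77 * 3e5 km/s = 231000 km/s
Propagation delay = 19518 / 231000 = 0.0845 s = 84.4935 ms
Processing delay = 2.2 ms
Total one-way latency = 86.6935 ms


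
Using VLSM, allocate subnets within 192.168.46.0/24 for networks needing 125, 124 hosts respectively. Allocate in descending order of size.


125 hosts -> /25 (126 usable): 192.168.46.0/25
124 hosts -> /25 (126 usable): 192.168.46.128/25
Allocation: 192.168.46.0/25 (125 hosts, 126 usable); 192.168.46.128/25 (124 hosts, 126 usable)


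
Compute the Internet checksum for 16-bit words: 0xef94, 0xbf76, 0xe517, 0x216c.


Sum all words (with carry folding):
+ 0xef94 = 0xef94
+ 0xbf76 = 0xaf0b
+ 0xe517 = 0x9423
+ 0x216c = 0xb58f
One's complement: ~0xb58f
Checksum = 0x4a70


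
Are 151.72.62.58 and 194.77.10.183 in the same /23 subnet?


Mask: 255.255.254.0
151.72.62.58 AND mask = 151.72.62.0
194.77.10.183 AND mask = 194.77.10.0
No, different subnets (151.72.62.0 vs 194.77.10.0)


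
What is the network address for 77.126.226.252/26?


IP:   01001101.01111110.11100010.11111100
Mask: 11111111.11111111.11111111.11000000
AND operation:
Net:  01001101.01111110.11100010.11000000
Network: 77.126.226.192/26


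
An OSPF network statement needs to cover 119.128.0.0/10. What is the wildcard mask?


Subnet mask: 255.192.0.0
Wildcard = 255.255.255.255 - subnet mask
255 - 255 = 0
255 - 192 = 63
255 - 0 = 255
255 - 0 = 255
Wildcard: 0.63.255.255


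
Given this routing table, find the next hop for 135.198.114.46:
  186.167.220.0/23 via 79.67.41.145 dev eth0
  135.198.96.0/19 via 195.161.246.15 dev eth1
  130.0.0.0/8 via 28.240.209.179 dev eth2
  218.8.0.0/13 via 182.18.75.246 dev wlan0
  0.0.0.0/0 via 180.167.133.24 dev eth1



Longest prefix match for 135.198.114.46:
  /23 186.167.220.0: no
  /19 135.198.96.0: MATCH
  /8 130.0.0.0: no
  /13 218.8.0.0: no
  /0 0.0.0.0: MATCH
Selected: next-hop 195.161.246.15 via eth1 (matched /19)


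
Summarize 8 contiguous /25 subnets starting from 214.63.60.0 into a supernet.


Original prefix: /25
Number of subnets: 8 = 2^3
New prefix = 25 - 3 = 22
Supernet: 214.63.60.0/22


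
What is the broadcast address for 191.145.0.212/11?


Network: 191.128.0.0/11
Host bits = 21
Set all host bits to 1:
Broadcast: 191.159.255.255


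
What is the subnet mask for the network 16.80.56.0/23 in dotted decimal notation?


/23 means 23 network bits, 9 host bits
Binary: 11111111111111111111111000000000
Mask: 255.255.254.0


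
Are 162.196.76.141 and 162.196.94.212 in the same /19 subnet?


Mask: 255.255.224.0
162.196.76.141 AND mask = 162.196.64.0
162.196.94.212 AND mask = 162.196.64.0
Yes, same subnet (162.196.64.0)


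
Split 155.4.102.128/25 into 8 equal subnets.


New prefix = 25 + 3 = 28
Each subnet has 16 addresses
  155.4.102.128/28
  155.4.102.144/28
  155.4.102.160/28
  155.4.102.176/28
  155.4.102.192/28
  155.4.102.208/28
  155.4.102.224/28
  155.4.102.240/28
Subnets: 155.4.102.128/28, 155.4.102.144/28, 155.4.102.160/28, 155.4.102.176/28, 155.4.102.192/28, 155.4.102.208/28, 155.4.102.224/28, 155.4.102.240/28


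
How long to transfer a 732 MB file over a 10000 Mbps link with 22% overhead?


Effective throughput = 10000 * (1 - 22/100) = 7800 Mbps
File size in Mb = 732 * 8 = 5856 Mb
Time = 5856 / 7800
Time = 0.7508 seconds


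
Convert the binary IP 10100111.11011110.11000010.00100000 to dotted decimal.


10100111 = 167
11011110 = 222
11000010 = 194
00100000 = 32
IP: 167.222.194.32


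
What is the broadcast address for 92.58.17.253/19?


Network: 92.58.0.0/19
Host bits = 13
Set all host bits to 1:
Broadcast: 92.58.31.255


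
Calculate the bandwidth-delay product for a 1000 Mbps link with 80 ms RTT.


BDP = bandwidth * RTT
= 1000 Mbps * 80 ms
= 1000 * 1e6 * 80 / 1000 bits
= 80000000 bits
= 10000000 bytes
= 9765.625 KB
BDP = 80000000 bits (10000000 bytes)


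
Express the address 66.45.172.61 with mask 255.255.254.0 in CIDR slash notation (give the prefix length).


Binary: 11111111.11111111.11111110.00000000
Count leading 1s
Prefix: /23


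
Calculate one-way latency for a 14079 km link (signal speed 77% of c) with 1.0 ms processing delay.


Speed = 0.77 * 3e5 km/s = 231000 km/s
Propagation delay = 14079 / 231000 = 0.0609 s = 60.9481 ms
Processing delay = 1.0 ms
Total one-way latency = 61.9481 ms


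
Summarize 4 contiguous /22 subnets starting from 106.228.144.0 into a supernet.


Original prefix: /22
Number of subnets: 4 = 2^2
New prefix = 22 - 2 = 20
Supernet: 106.228.144.0/20


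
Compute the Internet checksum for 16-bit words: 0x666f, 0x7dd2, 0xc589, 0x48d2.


Sum all words (with carry folding):
+ 0x666f = 0x666f
+ 0x7dd2 = 0xe441
+ 0xc589 = 0xa9cb
+ 0x48d2 = 0xf29d
One's complement: ~0xf29d
Checksum = 0x0d62


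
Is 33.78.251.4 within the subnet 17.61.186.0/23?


Subnet network: 17.61.186.0
Test IP AND mask: 33.78.250.0
No, 33.78.251.4 is not in 17.61.186.0/23


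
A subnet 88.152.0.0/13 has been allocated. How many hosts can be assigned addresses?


Host bits = 32 - 13 = 19
Total addresses = 2^19 = 524288
Usable = total - 2 (network and broadcast)
Usable hosts: 524286


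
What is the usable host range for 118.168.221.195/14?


Network: 118.168.0.0
Broadcast: 118.171.255.255
First usable = network + 1
Last usable = broadcast - 1
Range: 118.168.0.1 to 118.171.255.254


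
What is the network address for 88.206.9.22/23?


IP:   01011000.11001110.00001001.00010110
Mask: 11111111.11111111.11111110.00000000
AND operation:
Net:  01011000.11001110.00001000.00000000
Network: 88.206.8.0/23


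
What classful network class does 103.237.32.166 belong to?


First octet: 103
Binary: 01100111
0xxxxxxx -> Class A (1-126)
Class A, default mask 255.0.0.0 (/8)


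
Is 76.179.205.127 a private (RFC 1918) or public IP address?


RFC 1918 private ranges:
  10.0.0.0/8 (10.0.0.0 - 10.255.255.255)
  172.16.0.0/12 (172.16.0.0 - 172.31.255.255)
  192.168.0.0/16 (192.168.0.0 - 192.168.255.255)
Public (not in any RFC 1918 range)


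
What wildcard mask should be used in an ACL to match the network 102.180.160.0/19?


Subnet mask: 255.255.224.0
Wildcard = 255.255.255.255 - subnet mask
255 - 255 = 0
255 - 255 = 0
255 - 224 = 31
255 - 0 = 255
Wildcard: 0.0.31.255


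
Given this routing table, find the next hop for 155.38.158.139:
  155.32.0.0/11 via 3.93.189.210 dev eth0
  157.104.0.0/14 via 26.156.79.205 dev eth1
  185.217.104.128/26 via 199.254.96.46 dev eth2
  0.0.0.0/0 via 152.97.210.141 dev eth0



Longest prefix match for 155.38.158.139:
  /11 155.32.0.0: MATCH
  /14 157.104.0.0: no
  /26 185.217.104.128: no
  /0 0.0.0.0: MATCH
Selected: next-hop 3.93.189.210 via eth0 (matched /11)


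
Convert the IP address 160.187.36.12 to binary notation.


160 = 10100000
187 = 10111011
36 = 00100100
12 = 00001100
Binary: 10100000.10111011.00100100.00001100


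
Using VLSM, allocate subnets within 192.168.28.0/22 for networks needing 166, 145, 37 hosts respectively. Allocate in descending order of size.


166 hosts -> /24 (254 usable): 192.168.28.0/24
145 hosts -> /24 (254 usable): 192.168.29.0/24
37 hosts -> /26 (62 usable): 192.168.30.0/26
Allocation: 192.168.28.0/24 (166 hosts, 254 usable); 192.168.29.0/24 (145 hosts, 254 usable); 192.168.30.0/26 (37 hosts, 62 usable)


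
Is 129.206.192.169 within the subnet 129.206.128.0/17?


Subnet network: 129.206.128.0
Test IP AND mask: 129.206.128.0
Yes, 129.206.192.169 is in 129.206.128.0/17


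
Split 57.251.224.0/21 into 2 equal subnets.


New prefix = 21 + 1 = 22
Each subnet has 1024 addresses
  57.251.224.0/22
  57.251.228.0/22
Subnets: 57.251.224.0/22, 57.251.228.0/22


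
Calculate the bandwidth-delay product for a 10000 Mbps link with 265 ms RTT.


BDP = bandwidth * RTT
= 10000 Mbps * 265 ms
= 10000 * 1e6 * 265 / 1000 bits
= 2650000000 bits
= 331250000 bytes
= 323486.3281 KB
BDP = 2650000000 bits (331250000 bytes)


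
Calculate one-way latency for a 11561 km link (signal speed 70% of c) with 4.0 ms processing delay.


Speed = 0.7 * 3e5 km/s = 210000 km/s
Propagation delay = 11561 / 210000 = 0.0551 s = 55.0524 ms
Processing delay = 4.0 ms
Total one-way latency = 59.0524 ms


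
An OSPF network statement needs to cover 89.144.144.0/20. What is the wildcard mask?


Subnet mask: 255.255.240.0
Wildcard = 255.255.255.255 - subnet mask
255 - 255 = 0
255 - 255 = 0
255 - 240 = 15
255 - 0 = 255
Wildcard: 0.0.15.255


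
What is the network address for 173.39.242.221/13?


IP:   10101101.00100111.11110010.11011101
Mask: 11111111.11111000.00000000.00000000
AND operation:
Net:  10101101.00100000.00000000.00000000
Network: 173.32.0.0/13


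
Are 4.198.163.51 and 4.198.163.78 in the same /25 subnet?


Mask: 255.255.255.128
4.198.163.51 AND mask = 4.198.163.0
4.198.163.78 AND mask = 4.198.163.0
Yes, same subnet (4.198.163.0)


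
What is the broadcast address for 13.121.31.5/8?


Network: 13.0.0.0/8
Host bits = 24
Set all host bits to 1:
Broadcast: 13.255.255.255


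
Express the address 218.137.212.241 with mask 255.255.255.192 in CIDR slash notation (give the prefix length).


Binary: 11111111.11111111.11111111.11000000
Count leading 1s
Prefix: /26


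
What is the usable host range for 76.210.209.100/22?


Network: 76.210.208.0
Broadcast: 76.210.211.255
First usable = network + 1
Last usable = broadcast - 1
Range: 76.210.208.1 to 76.210.211.254


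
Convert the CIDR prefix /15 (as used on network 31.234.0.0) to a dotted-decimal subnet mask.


/15 means 15 network bits, 17 host bits
Binary: 11111111111111100000000000000000
Mask: 255.254.0.0


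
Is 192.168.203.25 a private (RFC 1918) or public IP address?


RFC 1918 private ranges:
  10.0.0.0/8 (10.0.0.0 - 10.255.255.255)
  172.16.0.0/12 (172.16.0.0 - 172.31.255.255)
  192.168.0.0/16 (192.168.0.0 - 192.168.255.255)
Private (in 192.168.0.0/16)


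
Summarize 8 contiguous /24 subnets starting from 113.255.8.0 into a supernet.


Original prefix: /24
Number of subnets: 8 = 2^3
New prefix = 24 - 3 = 21
Supernet: 113.255.8.0/21


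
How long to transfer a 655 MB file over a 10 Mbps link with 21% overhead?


Effective throughput = 10 * (1 - 21/100) = 7.9 Mbps
File size in Mb = 655 * 8 = 5240 Mb
Time = 5240 / 7.9
Time = 663.2911 seconds


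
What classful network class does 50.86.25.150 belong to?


First octet: 50
Binary: 00110010
0xxxxxxx -> Class A (1-126)
Class A, default mask 255.0.0.0 (/8)


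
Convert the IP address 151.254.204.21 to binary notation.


151 = 10010111
254 = 11111110
204 = 11001100
21 = 00010101
Binary: 10010111.11111110.11001100.00010101


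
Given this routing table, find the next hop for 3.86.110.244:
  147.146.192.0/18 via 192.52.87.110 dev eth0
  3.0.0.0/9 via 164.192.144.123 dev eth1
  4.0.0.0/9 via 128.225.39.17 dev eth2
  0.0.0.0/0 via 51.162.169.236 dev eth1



Longest prefix match for 3.86.110.244:
  /18 147.146.192.0: no
  /9 3.0.0.0: MATCH
  /9 4.0.0.0: no
  /0 0.0.0.0: MATCH
Selected: next-hop 164.192.144.123 via eth1 (matched /9)


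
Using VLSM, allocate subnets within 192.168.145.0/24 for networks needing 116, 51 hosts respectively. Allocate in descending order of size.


116 hosts -> /25 (126 usable): 192.168.145.0/25
51 hosts -> /26 (62 usable): 192.168.145.128/26
Allocation: 192.168.145.0/25 (116 hosts, 126 usable); 192.168.145.128/26 (51 hosts, 62 usable)


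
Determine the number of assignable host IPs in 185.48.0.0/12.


Host bits = 32 - 12 = 20
Total addresses = 2^20 = 1048576
Usable = total - 2 (network and broadcast)
Usable hosts: 1048574


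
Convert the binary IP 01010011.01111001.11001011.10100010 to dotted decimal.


01010011 = 83
01111001 = 121
11001011 = 203
10100010 = 162
IP: 83.121.203.162


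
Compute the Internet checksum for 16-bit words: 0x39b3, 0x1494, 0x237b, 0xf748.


Sum all words (with carry folding):
+ 0x39b3 = 0x39b3
+ 0x1494 = 0x4e47
+ 0x237b = 0x71c2
+ 0xf748 = 0x690b
One's complement: ~0x690b
Checksum = 0x96f4


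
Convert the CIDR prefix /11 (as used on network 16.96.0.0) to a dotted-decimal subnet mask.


/11 means 11 network bits, 21 host bits
Binary: 11111111111000000000000000000000
Mask: 255.224.0.0


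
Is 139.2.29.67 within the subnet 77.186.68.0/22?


Subnet network: 77.186.68.0
Test IP AND mask: 139.2.28.0
No, 139.2.29.67 is not in 77.186.68.0/22


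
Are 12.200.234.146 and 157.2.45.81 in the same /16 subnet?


Mask: 255.255.0.0
12.200.234.146 AND mask = 12.200.0.0
157.2.45.81 AND mask = 157.2.0.0
No, different subnets (12.200.0.0 vs 157.2.0.0)


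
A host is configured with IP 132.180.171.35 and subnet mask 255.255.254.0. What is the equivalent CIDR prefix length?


Binary: 11111111.11111111.11111110.00000000
Count leading 1s
Prefix: /23


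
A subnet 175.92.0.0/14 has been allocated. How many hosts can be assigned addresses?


Host bits = 32 - 14 = 18
Total addresses = 2^18 = 262144
Usable = total - 2 (network and broadcast)
Usable hosts: 262142


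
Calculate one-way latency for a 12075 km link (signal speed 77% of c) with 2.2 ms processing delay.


Speed = 0.77 * 3e5 km/s = 231000 km/s
Propagation delay = 12075 / 231000 = 0.0523 s = 52.2727 ms
Processing delay = 2.2 ms
Total one-way latency = 54.4727 ms


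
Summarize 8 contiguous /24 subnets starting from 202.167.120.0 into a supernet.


Original prefix: /24
Number of subnets: 8 = 2^3
New prefix = 24 - 3 = 21
Supernet: 202.167.120.0/21


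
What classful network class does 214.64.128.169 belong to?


First octet: 214
Binary: 11010110
110xxxxx -> Class C (192-223)
Class C, default mask 255.255.255.0 (/24)


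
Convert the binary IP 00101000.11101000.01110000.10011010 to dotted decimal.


00101000 = 40
11101000 = 232
01110000 = 112
10011010 = 154
IP: 40.232.112.154


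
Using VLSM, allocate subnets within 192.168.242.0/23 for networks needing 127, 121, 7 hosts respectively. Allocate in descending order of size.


127 hosts -> /24 (254 usable): 192.168.242.0/24
121 hosts -> /25 (126 usable): 192.168.243.0/25
7 hosts -> /28 (14 usable): 192.168.243.128/28
Allocation: 192.168.242.0/24 (127 hosts, 254 usable); 192.168.243.0/25 (121 hosts, 126 usable); 192.168.243.128/28 (7 hosts, 14 usable)


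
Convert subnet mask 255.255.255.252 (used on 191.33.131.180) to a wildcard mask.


Subnet mask: 255.255.255.252
Wildcard = 255.255.255.255 - subnet mask
255 - 255 = 0
255 - 255 = 0
255 - 255 = 0
255 - 252 = 3
Wildcard: 0.0.0.3


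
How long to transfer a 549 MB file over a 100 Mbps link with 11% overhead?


Effective throughput = 100 * (1 - 11/100) = 89 Mbps
File size in Mb = 549 * 8 = 4392 Mb
Time = 4392 / 89
Time = 49.3483 seconds


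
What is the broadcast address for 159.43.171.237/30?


Network: 159.43.171.236/30
Host bits = 2
Set all host bits to 1:
Broadcast: 159.43.171.239


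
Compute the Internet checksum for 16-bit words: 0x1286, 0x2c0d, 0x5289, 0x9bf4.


Sum all words (with carry folding):
+ 0x1286 = 0x1286
+ 0x2c0d = 0x3e93
+ 0x5289 = 0x911c
+ 0x9bf4 = 0x2d11
One's complement: ~0x2d11
Checksum = 0xd2ee


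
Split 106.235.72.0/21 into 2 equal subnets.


New prefix = 21 + 1 = 22
Each subnet has 1024 addresses
  106.235.72.0/22
  106.235.76.0/22
Subnets: 106.235.72.0/22, 106.235.76.0/22


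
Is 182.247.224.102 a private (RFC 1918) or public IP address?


RFC 1918 private ranges:
  10.0.0.0/8 (10.0.0.0 - 10.255.255.255)
  172.16.0.0/12 (172.16.0.0 - 172.31.255.255)
  192.168.0.0/16 (192.168.0.0 - 192.168.255.255)
Public (not in any RFC 1918 range)


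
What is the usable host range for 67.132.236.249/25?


Network: 67.132.236.128
Broadcast: 67.132.236.255
First usable = network + 1
Last usable = broadcast - 1
Range: 67.132.236.129 to 67.132.236.254


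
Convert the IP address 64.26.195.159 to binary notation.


64 = 01000000
26 = 00011010
195 = 11000011
159 = 10011111
Binary: 01000000.00011010.11000011.10011111


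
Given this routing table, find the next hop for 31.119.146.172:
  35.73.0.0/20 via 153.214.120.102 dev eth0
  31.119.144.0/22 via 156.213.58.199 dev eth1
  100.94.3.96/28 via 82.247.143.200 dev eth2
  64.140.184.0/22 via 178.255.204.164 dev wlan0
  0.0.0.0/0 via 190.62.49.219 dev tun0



Longest prefix match for 31.119.146.172:
  /20 35.73.0.0: no
  /22 31.119.144.0: MATCH
  /28 100.94.3.96: no
  /22 64.140.184.0: no
  /0 0.0.0.0: MATCH
Selected: next-hop 156.213.58.199 via eth1 (matched /22)


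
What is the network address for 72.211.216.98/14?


IP:   01001000.11010011.11011000.01100010
Mask: 11111111.11111100.00000000.00000000
AND operation:
Net:  01001000.11010000.00000000.00000000
Network: 72.208.0.0/14


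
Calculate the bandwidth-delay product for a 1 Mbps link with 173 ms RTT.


BDP = bandwidth * RTT
= 1 Mbps * 173 ms
= 1 * 1e6 * 173 / 1000 bits
= 173000 bits
= 21625 bytes
= 21.1182 KB
BDP = 173000 bits (21625 bytes)


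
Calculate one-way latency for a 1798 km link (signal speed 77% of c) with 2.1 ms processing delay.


Speed = 0.77 * 3e5 km/s = 231000 km/s
Propagation delay = 1798 / 231000 = 0.0078 s = 7.7835 ms
Processing delay = 2.1 ms
Total one-way latency = 9.8835 ms
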